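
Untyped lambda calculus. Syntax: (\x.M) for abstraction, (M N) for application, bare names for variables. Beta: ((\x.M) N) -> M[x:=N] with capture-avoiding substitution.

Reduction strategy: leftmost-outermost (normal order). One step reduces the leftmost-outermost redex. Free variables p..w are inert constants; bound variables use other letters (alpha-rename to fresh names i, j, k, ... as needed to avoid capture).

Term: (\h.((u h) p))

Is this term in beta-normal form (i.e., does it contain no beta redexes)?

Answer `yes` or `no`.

Answer: yes

Derivation:
Term: (\h.((u h) p))
No beta redexes found.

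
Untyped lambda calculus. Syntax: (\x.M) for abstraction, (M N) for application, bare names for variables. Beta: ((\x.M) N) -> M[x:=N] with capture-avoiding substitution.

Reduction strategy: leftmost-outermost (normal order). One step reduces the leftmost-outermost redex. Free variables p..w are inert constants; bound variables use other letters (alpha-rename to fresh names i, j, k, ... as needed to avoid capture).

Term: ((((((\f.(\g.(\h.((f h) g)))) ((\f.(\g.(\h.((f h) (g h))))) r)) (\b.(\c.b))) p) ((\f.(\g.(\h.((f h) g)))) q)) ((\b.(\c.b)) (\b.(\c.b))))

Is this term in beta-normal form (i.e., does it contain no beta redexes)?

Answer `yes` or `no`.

Answer: no

Derivation:
Term: ((((((\f.(\g.(\h.((f h) g)))) ((\f.(\g.(\h.((f h) (g h))))) r)) (\b.(\c.b))) p) ((\f.(\g.(\h.((f h) g)))) q)) ((\b.(\c.b)) (\b.(\c.b))))
Found 4 beta redex(es).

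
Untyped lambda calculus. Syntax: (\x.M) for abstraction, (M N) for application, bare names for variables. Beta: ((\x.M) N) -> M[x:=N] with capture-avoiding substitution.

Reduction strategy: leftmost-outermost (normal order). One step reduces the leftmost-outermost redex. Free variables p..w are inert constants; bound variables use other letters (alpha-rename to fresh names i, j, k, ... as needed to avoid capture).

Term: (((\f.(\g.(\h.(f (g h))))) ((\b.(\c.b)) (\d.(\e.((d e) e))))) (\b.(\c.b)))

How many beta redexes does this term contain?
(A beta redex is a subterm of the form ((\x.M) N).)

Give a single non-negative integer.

Answer: 2

Derivation:
Term: (((\f.(\g.(\h.(f (g h))))) ((\b.(\c.b)) (\d.(\e.((d e) e))))) (\b.(\c.b)))
  Redex: ((\f.(\g.(\h.(f (g h))))) ((\b.(\c.b)) (\d.(\e.((d e) e)))))
  Redex: ((\b.(\c.b)) (\d.(\e.((d e) e))))
Total redexes: 2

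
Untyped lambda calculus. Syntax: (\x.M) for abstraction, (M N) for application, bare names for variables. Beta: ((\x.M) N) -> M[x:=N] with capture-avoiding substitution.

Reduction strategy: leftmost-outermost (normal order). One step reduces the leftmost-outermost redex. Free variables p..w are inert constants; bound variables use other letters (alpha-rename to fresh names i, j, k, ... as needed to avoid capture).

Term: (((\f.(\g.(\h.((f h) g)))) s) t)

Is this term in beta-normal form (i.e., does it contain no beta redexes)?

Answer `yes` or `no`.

Answer: no

Derivation:
Term: (((\f.(\g.(\h.((f h) g)))) s) t)
Found 1 beta redex(es).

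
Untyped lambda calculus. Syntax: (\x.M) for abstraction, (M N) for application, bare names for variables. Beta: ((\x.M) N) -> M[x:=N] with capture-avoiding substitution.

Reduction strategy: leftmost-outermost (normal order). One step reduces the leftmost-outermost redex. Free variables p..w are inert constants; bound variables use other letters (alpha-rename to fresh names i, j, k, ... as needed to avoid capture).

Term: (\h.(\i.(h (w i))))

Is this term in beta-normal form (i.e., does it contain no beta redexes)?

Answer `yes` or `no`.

Answer: yes

Derivation:
Term: (\h.(\i.(h (w i))))
No beta redexes found.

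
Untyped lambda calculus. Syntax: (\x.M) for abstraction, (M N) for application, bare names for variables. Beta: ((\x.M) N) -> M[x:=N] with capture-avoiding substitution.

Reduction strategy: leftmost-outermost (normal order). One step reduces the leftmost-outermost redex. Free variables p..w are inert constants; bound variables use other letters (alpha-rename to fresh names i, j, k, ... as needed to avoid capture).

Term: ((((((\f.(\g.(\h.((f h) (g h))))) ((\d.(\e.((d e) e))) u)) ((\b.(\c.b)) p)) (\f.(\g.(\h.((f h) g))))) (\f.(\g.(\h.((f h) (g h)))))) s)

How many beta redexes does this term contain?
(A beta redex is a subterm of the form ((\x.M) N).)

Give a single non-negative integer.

Term: ((((((\f.(\g.(\h.((f h) (g h))))) ((\d.(\e.((d e) e))) u)) ((\b.(\c.b)) p)) (\f.(\g.(\h.((f h) g))))) (\f.(\g.(\h.((f h) (g h)))))) s)
  Redex: ((\f.(\g.(\h.((f h) (g h))))) ((\d.(\e.((d e) e))) u))
  Redex: ((\d.(\e.((d e) e))) u)
  Redex: ((\b.(\c.b)) p)
Total redexes: 3

Answer: 3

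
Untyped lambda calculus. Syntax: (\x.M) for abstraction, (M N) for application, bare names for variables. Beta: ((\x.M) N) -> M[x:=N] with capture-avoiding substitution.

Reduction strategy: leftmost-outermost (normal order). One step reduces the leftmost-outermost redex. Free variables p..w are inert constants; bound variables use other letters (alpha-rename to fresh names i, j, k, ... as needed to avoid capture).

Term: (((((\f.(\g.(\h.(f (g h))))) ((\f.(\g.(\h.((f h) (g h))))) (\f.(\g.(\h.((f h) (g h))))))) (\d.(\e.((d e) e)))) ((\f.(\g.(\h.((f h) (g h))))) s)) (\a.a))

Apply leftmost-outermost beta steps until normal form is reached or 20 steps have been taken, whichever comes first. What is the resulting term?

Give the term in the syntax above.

Step 0: (((((\f.(\g.(\h.(f (g h))))) ((\f.(\g.(\h.((f h) (g h))))) (\f.(\g.(\h.((f h) (g h))))))) (\d.(\e.((d e) e)))) ((\f.(\g.(\h.((f h) (g h))))) s)) (\a.a))
Step 1: ((((\g.(\h.(((\f.(\g.(\h.((f h) (g h))))) (\f.(\g.(\h.((f h) (g h)))))) (g h)))) (\d.(\e.((d e) e)))) ((\f.(\g.(\h.((f h) (g h))))) s)) (\a.a))
Step 2: (((\h.(((\f.(\g.(\h.((f h) (g h))))) (\f.(\g.(\h.((f h) (g h)))))) ((\d.(\e.((d e) e))) h))) ((\f.(\g.(\h.((f h) (g h))))) s)) (\a.a))
Step 3: ((((\f.(\g.(\h.((f h) (g h))))) (\f.(\g.(\h.((f h) (g h)))))) ((\d.(\e.((d e) e))) ((\f.(\g.(\h.((f h) (g h))))) s))) (\a.a))
Step 4: (((\g.(\h.(((\f.(\g.(\h.((f h) (g h))))) h) (g h)))) ((\d.(\e.((d e) e))) ((\f.(\g.(\h.((f h) (g h))))) s))) (\a.a))
Step 5: ((\h.(((\f.(\g.(\h.((f h) (g h))))) h) (((\d.(\e.((d e) e))) ((\f.(\g.(\h.((f h) (g h))))) s)) h))) (\a.a))
Step 6: (((\f.(\g.(\h.((f h) (g h))))) (\a.a)) (((\d.(\e.((d e) e))) ((\f.(\g.(\h.((f h) (g h))))) s)) (\a.a)))
Step 7: ((\g.(\h.(((\a.a) h) (g h)))) (((\d.(\e.((d e) e))) ((\f.(\g.(\h.((f h) (g h))))) s)) (\a.a)))
Step 8: (\h.(((\a.a) h) ((((\d.(\e.((d e) e))) ((\f.(\g.(\h.((f h) (g h))))) s)) (\a.a)) h)))
Step 9: (\h.(h ((((\d.(\e.((d e) e))) ((\f.(\g.(\h.((f h) (g h))))) s)) (\a.a)) h)))
Step 10: (\h.(h (((\e.((((\f.(\g.(\h.((f h) (g h))))) s) e) e)) (\a.a)) h)))
Step 11: (\h.(h (((((\f.(\g.(\h.((f h) (g h))))) s) (\a.a)) (\a.a)) h)))
Step 12: (\h.(h ((((\g.(\h.((s h) (g h)))) (\a.a)) (\a.a)) h)))
Step 13: (\h.(h (((\h.((s h) ((\a.a) h))) (\a.a)) h)))
Step 14: (\h.(h (((s (\a.a)) ((\a.a) (\a.a))) h)))
Step 15: (\h.(h (((s (\a.a)) (\a.a)) h)))

Answer: (\h.(h (((s (\a.a)) (\a.a)) h)))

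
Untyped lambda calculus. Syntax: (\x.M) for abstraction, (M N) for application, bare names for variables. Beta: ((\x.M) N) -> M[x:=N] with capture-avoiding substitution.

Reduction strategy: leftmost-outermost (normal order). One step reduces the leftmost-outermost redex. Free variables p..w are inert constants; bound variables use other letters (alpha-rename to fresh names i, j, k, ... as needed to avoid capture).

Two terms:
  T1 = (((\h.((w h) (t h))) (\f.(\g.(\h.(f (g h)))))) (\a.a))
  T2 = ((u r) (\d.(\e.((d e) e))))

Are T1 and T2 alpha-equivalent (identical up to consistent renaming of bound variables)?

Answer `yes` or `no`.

Term 1: (((\h.((w h) (t h))) (\f.(\g.(\h.(f (g h)))))) (\a.a))
Term 2: ((u r) (\d.(\e.((d e) e))))
Alpha-equivalence: compare structure up to binder renaming.
Result: False

Answer: no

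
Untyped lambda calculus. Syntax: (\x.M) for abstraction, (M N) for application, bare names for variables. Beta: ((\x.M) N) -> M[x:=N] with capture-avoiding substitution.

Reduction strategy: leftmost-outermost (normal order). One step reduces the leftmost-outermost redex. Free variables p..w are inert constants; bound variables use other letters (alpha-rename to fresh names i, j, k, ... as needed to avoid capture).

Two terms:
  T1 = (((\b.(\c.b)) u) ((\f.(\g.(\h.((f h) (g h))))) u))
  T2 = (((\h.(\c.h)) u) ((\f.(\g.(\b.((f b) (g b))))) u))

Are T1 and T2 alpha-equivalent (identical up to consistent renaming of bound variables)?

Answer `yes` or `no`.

Term 1: (((\b.(\c.b)) u) ((\f.(\g.(\h.((f h) (g h))))) u))
Term 2: (((\h.(\c.h)) u) ((\f.(\g.(\b.((f b) (g b))))) u))
Alpha-equivalence: compare structure up to binder renaming.
Result: True

Answer: yes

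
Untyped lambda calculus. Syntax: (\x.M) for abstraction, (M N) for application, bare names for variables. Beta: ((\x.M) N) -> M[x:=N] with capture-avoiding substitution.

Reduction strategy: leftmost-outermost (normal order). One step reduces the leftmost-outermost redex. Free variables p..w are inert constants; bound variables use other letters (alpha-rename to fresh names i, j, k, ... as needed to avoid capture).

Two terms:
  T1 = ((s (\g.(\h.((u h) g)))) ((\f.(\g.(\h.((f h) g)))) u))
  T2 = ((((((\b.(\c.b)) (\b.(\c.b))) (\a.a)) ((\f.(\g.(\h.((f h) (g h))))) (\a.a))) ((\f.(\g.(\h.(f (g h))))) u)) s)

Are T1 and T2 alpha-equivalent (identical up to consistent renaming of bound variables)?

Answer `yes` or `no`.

Term 1: ((s (\g.(\h.((u h) g)))) ((\f.(\g.(\h.((f h) g)))) u))
Term 2: ((((((\b.(\c.b)) (\b.(\c.b))) (\a.a)) ((\f.(\g.(\h.((f h) (g h))))) (\a.a))) ((\f.(\g.(\h.(f (g h))))) u)) s)
Alpha-equivalence: compare structure up to binder renaming.
Result: False

Answer: no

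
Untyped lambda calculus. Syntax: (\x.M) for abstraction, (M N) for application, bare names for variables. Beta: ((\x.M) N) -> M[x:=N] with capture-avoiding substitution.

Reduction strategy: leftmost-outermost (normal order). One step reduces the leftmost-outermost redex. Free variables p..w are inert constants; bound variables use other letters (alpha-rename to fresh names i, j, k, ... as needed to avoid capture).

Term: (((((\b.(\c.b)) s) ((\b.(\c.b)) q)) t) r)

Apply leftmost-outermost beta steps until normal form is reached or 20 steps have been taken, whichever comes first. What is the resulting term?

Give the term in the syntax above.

Step 0: (((((\b.(\c.b)) s) ((\b.(\c.b)) q)) t) r)
Step 1: ((((\c.s) ((\b.(\c.b)) q)) t) r)
Step 2: ((s t) r)

Answer: ((s t) r)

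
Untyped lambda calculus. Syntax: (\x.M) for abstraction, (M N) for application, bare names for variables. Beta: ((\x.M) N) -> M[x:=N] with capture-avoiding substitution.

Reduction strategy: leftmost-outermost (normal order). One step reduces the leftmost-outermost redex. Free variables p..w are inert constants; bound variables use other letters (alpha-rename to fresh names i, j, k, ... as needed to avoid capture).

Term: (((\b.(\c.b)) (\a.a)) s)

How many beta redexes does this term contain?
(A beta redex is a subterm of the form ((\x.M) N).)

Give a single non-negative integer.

Term: (((\b.(\c.b)) (\a.a)) s)
  Redex: ((\b.(\c.b)) (\a.a))
Total redexes: 1

Answer: 1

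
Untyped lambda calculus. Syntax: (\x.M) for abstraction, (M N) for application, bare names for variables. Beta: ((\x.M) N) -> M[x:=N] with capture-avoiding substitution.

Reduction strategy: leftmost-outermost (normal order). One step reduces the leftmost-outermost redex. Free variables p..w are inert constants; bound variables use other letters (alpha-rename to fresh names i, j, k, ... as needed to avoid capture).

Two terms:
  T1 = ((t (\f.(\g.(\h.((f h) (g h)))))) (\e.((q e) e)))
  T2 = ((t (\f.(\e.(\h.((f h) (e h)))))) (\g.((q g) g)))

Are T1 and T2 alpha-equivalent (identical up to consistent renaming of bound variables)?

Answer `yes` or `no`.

Term 1: ((t (\f.(\g.(\h.((f h) (g h)))))) (\e.((q e) e)))
Term 2: ((t (\f.(\e.(\h.((f h) (e h)))))) (\g.((q g) g)))
Alpha-equivalence: compare structure up to binder renaming.
Result: True

Answer: yes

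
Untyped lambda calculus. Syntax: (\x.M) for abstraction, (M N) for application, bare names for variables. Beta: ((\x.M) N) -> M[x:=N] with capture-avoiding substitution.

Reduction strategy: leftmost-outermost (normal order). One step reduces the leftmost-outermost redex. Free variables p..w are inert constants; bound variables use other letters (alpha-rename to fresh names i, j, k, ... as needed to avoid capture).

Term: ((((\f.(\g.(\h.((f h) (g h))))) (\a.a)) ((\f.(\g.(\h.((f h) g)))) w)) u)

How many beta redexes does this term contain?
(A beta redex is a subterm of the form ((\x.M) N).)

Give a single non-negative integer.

Term: ((((\f.(\g.(\h.((f h) (g h))))) (\a.a)) ((\f.(\g.(\h.((f h) g)))) w)) u)
  Redex: ((\f.(\g.(\h.((f h) (g h))))) (\a.a))
  Redex: ((\f.(\g.(\h.((f h) g)))) w)
Total redexes: 2

Answer: 2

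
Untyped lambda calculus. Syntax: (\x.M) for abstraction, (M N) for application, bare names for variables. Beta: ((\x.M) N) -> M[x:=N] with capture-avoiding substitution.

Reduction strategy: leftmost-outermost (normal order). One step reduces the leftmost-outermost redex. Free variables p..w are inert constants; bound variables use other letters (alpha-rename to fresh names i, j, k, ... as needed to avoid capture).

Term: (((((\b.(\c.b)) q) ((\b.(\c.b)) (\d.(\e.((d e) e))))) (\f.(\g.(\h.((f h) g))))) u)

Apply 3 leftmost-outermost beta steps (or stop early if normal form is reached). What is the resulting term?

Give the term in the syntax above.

Step 0: (((((\b.(\c.b)) q) ((\b.(\c.b)) (\d.(\e.((d e) e))))) (\f.(\g.(\h.((f h) g))))) u)
Step 1: ((((\c.q) ((\b.(\c.b)) (\d.(\e.((d e) e))))) (\f.(\g.(\h.((f h) g))))) u)
Step 2: ((q (\f.(\g.(\h.((f h) g))))) u)
Step 3: (normal form reached)

Answer: ((q (\f.(\g.(\h.((f h) g))))) u)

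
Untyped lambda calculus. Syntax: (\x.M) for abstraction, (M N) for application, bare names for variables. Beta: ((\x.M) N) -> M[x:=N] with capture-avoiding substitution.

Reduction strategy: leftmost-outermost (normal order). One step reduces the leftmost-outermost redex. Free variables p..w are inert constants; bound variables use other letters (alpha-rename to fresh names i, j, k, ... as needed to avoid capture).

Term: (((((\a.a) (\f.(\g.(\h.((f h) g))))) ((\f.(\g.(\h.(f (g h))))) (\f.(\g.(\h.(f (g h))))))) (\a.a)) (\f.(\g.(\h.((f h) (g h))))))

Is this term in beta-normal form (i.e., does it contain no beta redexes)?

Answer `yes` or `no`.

Term: (((((\a.a) (\f.(\g.(\h.((f h) g))))) ((\f.(\g.(\h.(f (g h))))) (\f.(\g.(\h.(f (g h))))))) (\a.a)) (\f.(\g.(\h.((f h) (g h))))))
Found 2 beta redex(es).

Answer: no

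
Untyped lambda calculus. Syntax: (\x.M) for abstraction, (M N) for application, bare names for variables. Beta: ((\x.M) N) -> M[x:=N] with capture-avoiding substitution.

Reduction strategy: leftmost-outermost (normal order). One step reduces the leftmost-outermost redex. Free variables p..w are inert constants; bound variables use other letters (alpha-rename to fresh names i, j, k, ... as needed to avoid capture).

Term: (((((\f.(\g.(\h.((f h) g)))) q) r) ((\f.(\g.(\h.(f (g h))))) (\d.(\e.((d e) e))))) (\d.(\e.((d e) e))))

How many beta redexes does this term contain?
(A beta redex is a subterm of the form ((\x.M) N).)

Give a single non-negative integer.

Term: (((((\f.(\g.(\h.((f h) g)))) q) r) ((\f.(\g.(\h.(f (g h))))) (\d.(\e.((d e) e))))) (\d.(\e.((d e) e))))
  Redex: ((\f.(\g.(\h.((f h) g)))) q)
  Redex: ((\f.(\g.(\h.(f (g h))))) (\d.(\e.((d e) e))))
Total redexes: 2

Answer: 2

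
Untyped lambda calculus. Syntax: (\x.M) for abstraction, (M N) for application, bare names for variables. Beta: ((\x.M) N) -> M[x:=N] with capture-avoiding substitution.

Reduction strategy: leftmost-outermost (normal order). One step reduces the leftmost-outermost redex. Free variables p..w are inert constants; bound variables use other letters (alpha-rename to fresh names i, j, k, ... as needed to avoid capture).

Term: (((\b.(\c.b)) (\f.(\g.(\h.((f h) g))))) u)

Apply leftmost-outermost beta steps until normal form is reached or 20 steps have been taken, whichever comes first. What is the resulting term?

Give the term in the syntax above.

Answer: (\f.(\g.(\h.((f h) g))))

Derivation:
Step 0: (((\b.(\c.b)) (\f.(\g.(\h.((f h) g))))) u)
Step 1: ((\c.(\f.(\g.(\h.((f h) g))))) u)
Step 2: (\f.(\g.(\h.((f h) g))))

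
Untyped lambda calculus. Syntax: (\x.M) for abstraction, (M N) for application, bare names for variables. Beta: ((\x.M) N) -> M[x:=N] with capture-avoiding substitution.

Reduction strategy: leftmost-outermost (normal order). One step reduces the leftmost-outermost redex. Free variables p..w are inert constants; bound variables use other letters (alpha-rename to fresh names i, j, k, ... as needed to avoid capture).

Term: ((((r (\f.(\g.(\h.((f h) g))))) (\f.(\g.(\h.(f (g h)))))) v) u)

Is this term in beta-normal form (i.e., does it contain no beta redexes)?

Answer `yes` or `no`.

Answer: yes

Derivation:
Term: ((((r (\f.(\g.(\h.((f h) g))))) (\f.(\g.(\h.(f (g h)))))) v) u)
No beta redexes found.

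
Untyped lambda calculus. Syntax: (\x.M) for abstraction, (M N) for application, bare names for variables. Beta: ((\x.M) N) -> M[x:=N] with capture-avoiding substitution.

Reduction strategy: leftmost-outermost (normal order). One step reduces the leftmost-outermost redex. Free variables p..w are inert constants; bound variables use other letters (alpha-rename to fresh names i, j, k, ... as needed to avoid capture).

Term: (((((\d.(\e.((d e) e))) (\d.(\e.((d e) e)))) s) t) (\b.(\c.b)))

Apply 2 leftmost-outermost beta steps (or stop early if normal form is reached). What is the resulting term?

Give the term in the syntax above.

Answer: (((((\d.(\e.((d e) e))) s) s) t) (\b.(\c.b)))

Derivation:
Step 0: (((((\d.(\e.((d e) e))) (\d.(\e.((d e) e)))) s) t) (\b.(\c.b)))
Step 1: ((((\e.(((\d.(\e.((d e) e))) e) e)) s) t) (\b.(\c.b)))
Step 2: (((((\d.(\e.((d e) e))) s) s) t) (\b.(\c.b)))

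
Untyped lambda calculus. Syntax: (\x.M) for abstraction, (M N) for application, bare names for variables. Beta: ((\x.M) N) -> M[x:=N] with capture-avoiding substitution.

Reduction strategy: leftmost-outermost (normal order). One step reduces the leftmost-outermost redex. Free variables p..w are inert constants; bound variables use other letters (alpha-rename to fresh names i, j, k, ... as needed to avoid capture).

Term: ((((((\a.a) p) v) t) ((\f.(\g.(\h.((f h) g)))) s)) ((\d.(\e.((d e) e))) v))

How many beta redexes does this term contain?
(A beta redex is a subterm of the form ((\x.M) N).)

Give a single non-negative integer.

Answer: 3

Derivation:
Term: ((((((\a.a) p) v) t) ((\f.(\g.(\h.((f h) g)))) s)) ((\d.(\e.((d e) e))) v))
  Redex: ((\a.a) p)
  Redex: ((\f.(\g.(\h.((f h) g)))) s)
  Redex: ((\d.(\e.((d e) e))) v)
Total redexes: 3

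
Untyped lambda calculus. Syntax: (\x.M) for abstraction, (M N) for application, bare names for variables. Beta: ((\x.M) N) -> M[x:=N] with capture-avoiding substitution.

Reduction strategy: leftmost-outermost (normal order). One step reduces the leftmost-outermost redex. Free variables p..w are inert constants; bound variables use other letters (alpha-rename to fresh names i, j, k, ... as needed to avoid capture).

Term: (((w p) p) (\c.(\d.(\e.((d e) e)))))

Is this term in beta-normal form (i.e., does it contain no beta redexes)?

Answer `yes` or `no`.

Answer: yes

Derivation:
Term: (((w p) p) (\c.(\d.(\e.((d e) e)))))
No beta redexes found.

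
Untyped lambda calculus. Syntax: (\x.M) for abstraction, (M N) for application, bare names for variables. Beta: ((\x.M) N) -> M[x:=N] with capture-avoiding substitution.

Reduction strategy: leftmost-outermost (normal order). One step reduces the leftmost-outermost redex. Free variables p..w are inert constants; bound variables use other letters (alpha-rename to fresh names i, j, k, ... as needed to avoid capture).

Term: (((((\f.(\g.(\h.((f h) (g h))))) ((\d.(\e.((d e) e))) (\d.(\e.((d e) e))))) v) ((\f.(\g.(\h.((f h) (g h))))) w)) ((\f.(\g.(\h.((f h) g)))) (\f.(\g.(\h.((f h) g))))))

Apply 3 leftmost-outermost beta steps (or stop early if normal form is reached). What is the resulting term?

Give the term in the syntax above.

Step 0: (((((\f.(\g.(\h.((f h) (g h))))) ((\d.(\e.((d e) e))) (\d.(\e.((d e) e))))) v) ((\f.(\g.(\h.((f h) (g h))))) w)) ((\f.(\g.(\h.((f h) g)))) (\f.(\g.(\h.((f h) g))))))
Step 1: ((((\g.(\h.((((\d.(\e.((d e) e))) (\d.(\e.((d e) e)))) h) (g h)))) v) ((\f.(\g.(\h.((f h) (g h))))) w)) ((\f.(\g.(\h.((f h) g)))) (\f.(\g.(\h.((f h) g))))))
Step 2: (((\h.((((\d.(\e.((d e) e))) (\d.(\e.((d e) e)))) h) (v h))) ((\f.(\g.(\h.((f h) (g h))))) w)) ((\f.(\g.(\h.((f h) g)))) (\f.(\g.(\h.((f h) g))))))
Step 3: (((((\d.(\e.((d e) e))) (\d.(\e.((d e) e)))) ((\f.(\g.(\h.((f h) (g h))))) w)) (v ((\f.(\g.(\h.((f h) (g h))))) w))) ((\f.(\g.(\h.((f h) g)))) (\f.(\g.(\h.((f h) g))))))

Answer: (((((\d.(\e.((d e) e))) (\d.(\e.((d e) e)))) ((\f.(\g.(\h.((f h) (g h))))) w)) (v ((\f.(\g.(\h.((f h) (g h))))) w))) ((\f.(\g.(\h.((f h) g)))) (\f.(\g.(\h.((f h) g))))))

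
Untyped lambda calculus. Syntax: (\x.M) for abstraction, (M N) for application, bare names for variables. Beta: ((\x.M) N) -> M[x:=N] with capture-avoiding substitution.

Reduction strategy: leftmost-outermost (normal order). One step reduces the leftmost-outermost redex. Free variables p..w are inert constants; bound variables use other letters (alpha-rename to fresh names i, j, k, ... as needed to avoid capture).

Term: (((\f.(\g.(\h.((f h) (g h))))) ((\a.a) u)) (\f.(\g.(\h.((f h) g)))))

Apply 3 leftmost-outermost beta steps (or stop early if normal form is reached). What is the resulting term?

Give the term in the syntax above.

Answer: (\h.((u h) ((\f.(\g.(\h.((f h) g)))) h)))

Derivation:
Step 0: (((\f.(\g.(\h.((f h) (g h))))) ((\a.a) u)) (\f.(\g.(\h.((f h) g)))))
Step 1: ((\g.(\h.((((\a.a) u) h) (g h)))) (\f.(\g.(\h.((f h) g)))))
Step 2: (\h.((((\a.a) u) h) ((\f.(\g.(\h.((f h) g)))) h)))
Step 3: (\h.((u h) ((\f.(\g.(\h.((f h) g)))) h)))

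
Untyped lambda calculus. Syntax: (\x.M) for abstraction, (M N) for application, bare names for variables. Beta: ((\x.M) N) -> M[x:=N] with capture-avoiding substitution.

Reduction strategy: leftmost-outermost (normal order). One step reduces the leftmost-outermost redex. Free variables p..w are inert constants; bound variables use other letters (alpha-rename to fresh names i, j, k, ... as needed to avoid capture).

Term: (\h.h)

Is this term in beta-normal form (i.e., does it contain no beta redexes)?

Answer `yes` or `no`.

Term: (\h.h)
No beta redexes found.

Answer: yes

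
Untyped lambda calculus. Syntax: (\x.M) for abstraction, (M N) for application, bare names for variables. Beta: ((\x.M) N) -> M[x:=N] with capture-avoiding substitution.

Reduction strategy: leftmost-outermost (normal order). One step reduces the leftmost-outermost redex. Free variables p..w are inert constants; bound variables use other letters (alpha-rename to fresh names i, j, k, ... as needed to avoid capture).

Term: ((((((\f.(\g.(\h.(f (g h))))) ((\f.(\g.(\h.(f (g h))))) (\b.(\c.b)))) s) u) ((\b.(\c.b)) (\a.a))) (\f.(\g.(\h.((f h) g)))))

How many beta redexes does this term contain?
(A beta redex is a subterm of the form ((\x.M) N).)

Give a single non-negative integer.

Term: ((((((\f.(\g.(\h.(f (g h))))) ((\f.(\g.(\h.(f (g h))))) (\b.(\c.b)))) s) u) ((\b.(\c.b)) (\a.a))) (\f.(\g.(\h.((f h) g)))))
  Redex: ((\f.(\g.(\h.(f (g h))))) ((\f.(\g.(\h.(f (g h))))) (\b.(\c.b))))
  Redex: ((\f.(\g.(\h.(f (g h))))) (\b.(\c.b)))
  Redex: ((\b.(\c.b)) (\a.a))
Total redexes: 3

Answer: 3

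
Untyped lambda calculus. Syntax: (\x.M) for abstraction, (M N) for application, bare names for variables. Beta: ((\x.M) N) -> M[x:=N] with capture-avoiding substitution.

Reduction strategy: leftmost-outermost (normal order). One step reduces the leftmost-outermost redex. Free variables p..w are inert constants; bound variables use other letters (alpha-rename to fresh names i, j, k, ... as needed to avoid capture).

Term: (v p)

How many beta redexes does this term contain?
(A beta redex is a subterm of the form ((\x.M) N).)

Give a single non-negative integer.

Term: (v p)
  (no redexes)
Total redexes: 0

Answer: 0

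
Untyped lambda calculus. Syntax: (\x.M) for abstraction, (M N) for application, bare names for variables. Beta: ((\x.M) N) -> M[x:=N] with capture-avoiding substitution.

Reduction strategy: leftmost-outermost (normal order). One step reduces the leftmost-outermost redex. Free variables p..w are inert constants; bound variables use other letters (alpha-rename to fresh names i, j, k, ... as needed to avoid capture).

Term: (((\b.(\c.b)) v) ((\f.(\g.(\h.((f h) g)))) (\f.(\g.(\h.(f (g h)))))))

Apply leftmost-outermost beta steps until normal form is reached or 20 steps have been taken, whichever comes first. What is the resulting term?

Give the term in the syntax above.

Step 0: (((\b.(\c.b)) v) ((\f.(\g.(\h.((f h) g)))) (\f.(\g.(\h.(f (g h)))))))
Step 1: ((\c.v) ((\f.(\g.(\h.((f h) g)))) (\f.(\g.(\h.(f (g h)))))))
Step 2: v

Answer: v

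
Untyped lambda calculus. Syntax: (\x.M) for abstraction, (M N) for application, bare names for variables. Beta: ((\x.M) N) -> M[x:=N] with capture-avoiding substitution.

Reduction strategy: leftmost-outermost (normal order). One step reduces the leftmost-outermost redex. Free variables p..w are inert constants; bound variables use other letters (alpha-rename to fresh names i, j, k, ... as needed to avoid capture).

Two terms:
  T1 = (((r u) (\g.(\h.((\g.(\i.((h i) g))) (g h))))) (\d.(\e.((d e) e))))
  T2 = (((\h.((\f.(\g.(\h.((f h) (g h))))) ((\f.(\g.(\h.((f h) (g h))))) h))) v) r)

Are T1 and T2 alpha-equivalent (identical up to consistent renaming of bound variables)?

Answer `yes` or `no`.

Answer: no

Derivation:
Term 1: (((r u) (\g.(\h.((\g.(\i.((h i) g))) (g h))))) (\d.(\e.((d e) e))))
Term 2: (((\h.((\f.(\g.(\h.((f h) (g h))))) ((\f.(\g.(\h.((f h) (g h))))) h))) v) r)
Alpha-equivalence: compare structure up to binder renaming.
Result: False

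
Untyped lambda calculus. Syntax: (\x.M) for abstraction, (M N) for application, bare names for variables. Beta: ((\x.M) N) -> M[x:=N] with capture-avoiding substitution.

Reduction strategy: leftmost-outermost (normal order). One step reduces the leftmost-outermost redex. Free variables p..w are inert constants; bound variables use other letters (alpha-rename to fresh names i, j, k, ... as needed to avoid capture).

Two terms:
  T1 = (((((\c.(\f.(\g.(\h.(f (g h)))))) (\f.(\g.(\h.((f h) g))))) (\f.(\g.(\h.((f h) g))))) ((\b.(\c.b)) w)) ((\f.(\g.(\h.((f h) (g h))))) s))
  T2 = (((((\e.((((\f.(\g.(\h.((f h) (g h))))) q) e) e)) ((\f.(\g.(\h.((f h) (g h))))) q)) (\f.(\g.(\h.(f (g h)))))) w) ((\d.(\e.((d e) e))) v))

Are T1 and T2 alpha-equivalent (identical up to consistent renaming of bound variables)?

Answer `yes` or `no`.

Term 1: (((((\c.(\f.(\g.(\h.(f (g h)))))) (\f.(\g.(\h.((f h) g))))) (\f.(\g.(\h.((f h) g))))) ((\b.(\c.b)) w)) ((\f.(\g.(\h.((f h) (g h))))) s))
Term 2: (((((\e.((((\f.(\g.(\h.((f h) (g h))))) q) e) e)) ((\f.(\g.(\h.((f h) (g h))))) q)) (\f.(\g.(\h.(f (g h)))))) w) ((\d.(\e.((d e) e))) v))
Alpha-equivalence: compare structure up to binder renaming.
Result: False

Answer: no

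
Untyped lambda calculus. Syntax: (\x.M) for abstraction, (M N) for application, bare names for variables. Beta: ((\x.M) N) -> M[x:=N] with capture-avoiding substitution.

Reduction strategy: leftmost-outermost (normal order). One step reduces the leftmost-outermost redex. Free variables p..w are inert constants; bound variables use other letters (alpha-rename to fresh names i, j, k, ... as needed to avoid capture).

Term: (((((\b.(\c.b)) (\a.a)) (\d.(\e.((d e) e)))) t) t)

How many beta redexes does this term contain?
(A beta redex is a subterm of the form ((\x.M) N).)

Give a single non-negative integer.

Term: (((((\b.(\c.b)) (\a.a)) (\d.(\e.((d e) e)))) t) t)
  Redex: ((\b.(\c.b)) (\a.a))
Total redexes: 1

Answer: 1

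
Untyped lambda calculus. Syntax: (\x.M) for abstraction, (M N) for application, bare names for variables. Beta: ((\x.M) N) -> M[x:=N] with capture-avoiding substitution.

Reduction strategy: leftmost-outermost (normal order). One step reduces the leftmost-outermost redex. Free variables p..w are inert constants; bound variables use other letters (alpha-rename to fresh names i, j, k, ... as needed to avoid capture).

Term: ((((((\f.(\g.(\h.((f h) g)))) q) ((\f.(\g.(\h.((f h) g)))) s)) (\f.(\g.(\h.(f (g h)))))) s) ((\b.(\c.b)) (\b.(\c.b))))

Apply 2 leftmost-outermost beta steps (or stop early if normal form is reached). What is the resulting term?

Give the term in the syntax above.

Answer: ((((\h.((q h) ((\f.(\g.(\h.((f h) g)))) s))) (\f.(\g.(\h.(f (g h)))))) s) ((\b.(\c.b)) (\b.(\c.b))))

Derivation:
Step 0: ((((((\f.(\g.(\h.((f h) g)))) q) ((\f.(\g.(\h.((f h) g)))) s)) (\f.(\g.(\h.(f (g h)))))) s) ((\b.(\c.b)) (\b.(\c.b))))
Step 1: (((((\g.(\h.((q h) g))) ((\f.(\g.(\h.((f h) g)))) s)) (\f.(\g.(\h.(f (g h)))))) s) ((\b.(\c.b)) (\b.(\c.b))))
Step 2: ((((\h.((q h) ((\f.(\g.(\h.((f h) g)))) s))) (\f.(\g.(\h.(f (g h)))))) s) ((\b.(\c.b)) (\b.(\c.b))))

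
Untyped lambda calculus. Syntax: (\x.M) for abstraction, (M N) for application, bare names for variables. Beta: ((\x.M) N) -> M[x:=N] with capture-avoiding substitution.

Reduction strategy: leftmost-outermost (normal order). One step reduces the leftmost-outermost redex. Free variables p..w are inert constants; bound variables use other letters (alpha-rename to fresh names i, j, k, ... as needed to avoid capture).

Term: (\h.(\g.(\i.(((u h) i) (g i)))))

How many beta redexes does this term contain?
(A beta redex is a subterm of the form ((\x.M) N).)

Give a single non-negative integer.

Answer: 0

Derivation:
Term: (\h.(\g.(\i.(((u h) i) (g i)))))
  (no redexes)
Total redexes: 0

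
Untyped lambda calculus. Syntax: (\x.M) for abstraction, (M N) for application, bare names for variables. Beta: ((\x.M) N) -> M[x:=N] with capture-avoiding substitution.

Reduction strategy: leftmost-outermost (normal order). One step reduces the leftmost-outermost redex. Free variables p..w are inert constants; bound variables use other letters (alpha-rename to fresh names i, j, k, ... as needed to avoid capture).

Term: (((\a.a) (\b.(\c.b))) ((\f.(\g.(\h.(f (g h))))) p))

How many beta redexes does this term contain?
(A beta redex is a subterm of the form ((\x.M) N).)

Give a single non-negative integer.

Term: (((\a.a) (\b.(\c.b))) ((\f.(\g.(\h.(f (g h))))) p))
  Redex: ((\a.a) (\b.(\c.b)))
  Redex: ((\f.(\g.(\h.(f (g h))))) p)
Total redexes: 2

Answer: 2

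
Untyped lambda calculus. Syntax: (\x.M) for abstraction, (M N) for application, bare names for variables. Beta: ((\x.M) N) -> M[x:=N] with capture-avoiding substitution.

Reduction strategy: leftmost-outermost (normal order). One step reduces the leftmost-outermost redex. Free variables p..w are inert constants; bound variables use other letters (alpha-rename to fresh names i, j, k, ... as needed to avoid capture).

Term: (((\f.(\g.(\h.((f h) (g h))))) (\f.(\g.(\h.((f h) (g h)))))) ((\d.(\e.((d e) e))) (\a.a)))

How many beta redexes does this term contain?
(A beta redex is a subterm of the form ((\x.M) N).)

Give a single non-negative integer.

Term: (((\f.(\g.(\h.((f h) (g h))))) (\f.(\g.(\h.((f h) (g h)))))) ((\d.(\e.((d e) e))) (\a.a)))
  Redex: ((\f.(\g.(\h.((f h) (g h))))) (\f.(\g.(\h.((f h) (g h))))))
  Redex: ((\d.(\e.((d e) e))) (\a.a))
Total redexes: 2

Answer: 2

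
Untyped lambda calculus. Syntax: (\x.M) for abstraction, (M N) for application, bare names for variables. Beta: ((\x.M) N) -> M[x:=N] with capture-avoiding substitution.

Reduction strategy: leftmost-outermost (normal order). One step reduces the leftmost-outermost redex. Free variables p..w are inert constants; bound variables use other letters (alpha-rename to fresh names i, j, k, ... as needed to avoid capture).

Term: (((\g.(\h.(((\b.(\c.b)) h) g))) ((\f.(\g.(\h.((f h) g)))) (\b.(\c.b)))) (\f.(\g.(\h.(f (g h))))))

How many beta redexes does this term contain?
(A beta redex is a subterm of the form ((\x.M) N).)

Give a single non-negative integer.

Answer: 3

Derivation:
Term: (((\g.(\h.(((\b.(\c.b)) h) g))) ((\f.(\g.(\h.((f h) g)))) (\b.(\c.b)))) (\f.(\g.(\h.(f (g h))))))
  Redex: ((\g.(\h.(((\b.(\c.b)) h) g))) ((\f.(\g.(\h.((f h) g)))) (\b.(\c.b))))
  Redex: ((\b.(\c.b)) h)
  Redex: ((\f.(\g.(\h.((f h) g)))) (\b.(\c.b)))
Total redexes: 3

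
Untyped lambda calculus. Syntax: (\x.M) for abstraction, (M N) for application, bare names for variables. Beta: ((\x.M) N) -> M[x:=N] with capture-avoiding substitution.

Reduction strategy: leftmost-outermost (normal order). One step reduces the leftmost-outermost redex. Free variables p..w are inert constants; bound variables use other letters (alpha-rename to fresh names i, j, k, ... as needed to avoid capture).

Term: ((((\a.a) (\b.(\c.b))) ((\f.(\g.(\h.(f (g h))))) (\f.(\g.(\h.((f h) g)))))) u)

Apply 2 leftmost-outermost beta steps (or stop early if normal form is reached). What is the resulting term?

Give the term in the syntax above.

Answer: ((\c.((\f.(\g.(\h.(f (g h))))) (\f.(\g.(\h.((f h) g)))))) u)

Derivation:
Step 0: ((((\a.a) (\b.(\c.b))) ((\f.(\g.(\h.(f (g h))))) (\f.(\g.(\h.((f h) g)))))) u)
Step 1: (((\b.(\c.b)) ((\f.(\g.(\h.(f (g h))))) (\f.(\g.(\h.((f h) g)))))) u)
Step 2: ((\c.((\f.(\g.(\h.(f (g h))))) (\f.(\g.(\h.((f h) g)))))) u)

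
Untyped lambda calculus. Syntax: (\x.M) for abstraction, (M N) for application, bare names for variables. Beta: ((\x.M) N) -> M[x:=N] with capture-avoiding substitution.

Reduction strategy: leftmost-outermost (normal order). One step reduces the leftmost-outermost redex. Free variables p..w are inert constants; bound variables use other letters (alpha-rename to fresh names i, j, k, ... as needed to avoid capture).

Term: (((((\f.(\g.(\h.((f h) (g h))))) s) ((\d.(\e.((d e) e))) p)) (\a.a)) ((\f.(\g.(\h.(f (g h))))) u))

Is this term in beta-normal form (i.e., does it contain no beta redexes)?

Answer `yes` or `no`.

Answer: no

Derivation:
Term: (((((\f.(\g.(\h.((f h) (g h))))) s) ((\d.(\e.((d e) e))) p)) (\a.a)) ((\f.(\g.(\h.(f (g h))))) u))
Found 3 beta redex(es).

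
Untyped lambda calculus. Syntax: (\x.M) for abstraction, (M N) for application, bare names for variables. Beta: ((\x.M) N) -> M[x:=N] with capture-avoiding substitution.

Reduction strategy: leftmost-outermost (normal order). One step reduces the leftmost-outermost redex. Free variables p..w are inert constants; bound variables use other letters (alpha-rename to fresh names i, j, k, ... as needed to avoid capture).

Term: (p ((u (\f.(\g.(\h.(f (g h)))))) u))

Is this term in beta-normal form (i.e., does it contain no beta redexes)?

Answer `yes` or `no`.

Term: (p ((u (\f.(\g.(\h.(f (g h)))))) u))
No beta redexes found.

Answer: yes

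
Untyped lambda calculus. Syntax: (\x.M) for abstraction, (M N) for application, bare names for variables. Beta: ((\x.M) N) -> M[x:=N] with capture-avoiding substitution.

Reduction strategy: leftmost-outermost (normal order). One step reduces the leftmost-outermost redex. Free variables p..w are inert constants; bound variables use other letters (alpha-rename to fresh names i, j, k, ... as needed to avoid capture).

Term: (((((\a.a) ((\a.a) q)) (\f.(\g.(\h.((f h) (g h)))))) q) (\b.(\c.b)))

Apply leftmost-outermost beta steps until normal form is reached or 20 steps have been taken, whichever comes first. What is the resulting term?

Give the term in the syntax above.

Step 0: (((((\a.a) ((\a.a) q)) (\f.(\g.(\h.((f h) (g h)))))) q) (\b.(\c.b)))
Step 1: (((((\a.a) q) (\f.(\g.(\h.((f h) (g h)))))) q) (\b.(\c.b)))
Step 2: (((q (\f.(\g.(\h.((f h) (g h)))))) q) (\b.(\c.b)))

Answer: (((q (\f.(\g.(\h.((f h) (g h)))))) q) (\b.(\c.b)))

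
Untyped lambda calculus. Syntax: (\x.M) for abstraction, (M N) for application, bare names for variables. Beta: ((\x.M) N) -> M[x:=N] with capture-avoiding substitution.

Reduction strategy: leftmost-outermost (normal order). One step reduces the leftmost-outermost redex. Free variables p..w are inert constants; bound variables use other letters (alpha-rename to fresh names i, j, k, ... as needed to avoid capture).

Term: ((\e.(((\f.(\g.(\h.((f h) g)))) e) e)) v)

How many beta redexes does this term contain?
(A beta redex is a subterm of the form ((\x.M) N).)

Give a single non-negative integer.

Answer: 2

Derivation:
Term: ((\e.(((\f.(\g.(\h.((f h) g)))) e) e)) v)
  Redex: ((\e.(((\f.(\g.(\h.((f h) g)))) e) e)) v)
  Redex: ((\f.(\g.(\h.((f h) g)))) e)
Total redexes: 2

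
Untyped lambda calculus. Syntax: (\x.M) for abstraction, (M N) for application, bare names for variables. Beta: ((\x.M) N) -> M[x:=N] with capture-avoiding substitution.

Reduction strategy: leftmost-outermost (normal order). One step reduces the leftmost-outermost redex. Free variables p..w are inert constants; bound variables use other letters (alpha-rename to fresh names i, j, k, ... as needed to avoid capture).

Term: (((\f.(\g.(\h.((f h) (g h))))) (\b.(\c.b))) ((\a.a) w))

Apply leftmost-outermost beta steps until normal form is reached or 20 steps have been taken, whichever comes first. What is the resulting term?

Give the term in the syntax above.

Answer: (\h.h)

Derivation:
Step 0: (((\f.(\g.(\h.((f h) (g h))))) (\b.(\c.b))) ((\a.a) w))
Step 1: ((\g.(\h.(((\b.(\c.b)) h) (g h)))) ((\a.a) w))
Step 2: (\h.(((\b.(\c.b)) h) (((\a.a) w) h)))
Step 3: (\h.((\c.h) (((\a.a) w) h)))
Step 4: (\h.h)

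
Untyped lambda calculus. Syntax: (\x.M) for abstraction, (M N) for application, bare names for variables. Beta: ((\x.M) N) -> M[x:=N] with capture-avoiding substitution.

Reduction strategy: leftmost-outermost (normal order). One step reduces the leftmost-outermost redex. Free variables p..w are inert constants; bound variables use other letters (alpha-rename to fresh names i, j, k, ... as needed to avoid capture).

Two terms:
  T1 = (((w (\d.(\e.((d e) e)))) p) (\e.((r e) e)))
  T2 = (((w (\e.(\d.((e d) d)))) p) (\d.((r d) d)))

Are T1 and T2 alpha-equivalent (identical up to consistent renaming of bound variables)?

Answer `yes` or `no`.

Answer: yes

Derivation:
Term 1: (((w (\d.(\e.((d e) e)))) p) (\e.((r e) e)))
Term 2: (((w (\e.(\d.((e d) d)))) p) (\d.((r d) d)))
Alpha-equivalence: compare structure up to binder renaming.
Result: True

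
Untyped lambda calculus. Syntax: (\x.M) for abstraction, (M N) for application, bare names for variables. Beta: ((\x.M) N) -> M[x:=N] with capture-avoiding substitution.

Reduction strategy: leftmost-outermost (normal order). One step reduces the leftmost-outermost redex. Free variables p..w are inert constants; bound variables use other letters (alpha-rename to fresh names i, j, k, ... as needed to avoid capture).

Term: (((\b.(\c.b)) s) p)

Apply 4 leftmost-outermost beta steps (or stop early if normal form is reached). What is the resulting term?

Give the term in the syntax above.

Step 0: (((\b.(\c.b)) s) p)
Step 1: ((\c.s) p)
Step 2: s
Step 3: (normal form reached)

Answer: s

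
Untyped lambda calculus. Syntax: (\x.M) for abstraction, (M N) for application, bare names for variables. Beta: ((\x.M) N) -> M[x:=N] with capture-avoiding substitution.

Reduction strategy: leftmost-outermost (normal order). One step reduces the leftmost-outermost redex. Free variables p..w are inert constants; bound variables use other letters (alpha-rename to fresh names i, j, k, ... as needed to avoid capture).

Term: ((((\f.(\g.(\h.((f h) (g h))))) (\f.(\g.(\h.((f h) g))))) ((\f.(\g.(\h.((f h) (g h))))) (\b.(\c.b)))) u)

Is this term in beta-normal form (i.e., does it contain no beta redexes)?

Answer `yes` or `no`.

Answer: no

Derivation:
Term: ((((\f.(\g.(\h.((f h) (g h))))) (\f.(\g.(\h.((f h) g))))) ((\f.(\g.(\h.((f h) (g h))))) (\b.(\c.b)))) u)
Found 2 beta redex(es).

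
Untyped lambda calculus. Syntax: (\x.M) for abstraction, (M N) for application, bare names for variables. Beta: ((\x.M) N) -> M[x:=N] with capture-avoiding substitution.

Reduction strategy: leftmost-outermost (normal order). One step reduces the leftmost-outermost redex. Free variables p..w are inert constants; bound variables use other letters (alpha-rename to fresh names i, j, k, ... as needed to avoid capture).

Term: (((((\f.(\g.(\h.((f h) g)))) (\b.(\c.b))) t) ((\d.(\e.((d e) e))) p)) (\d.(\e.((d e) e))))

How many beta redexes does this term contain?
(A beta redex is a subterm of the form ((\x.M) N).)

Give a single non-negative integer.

Term: (((((\f.(\g.(\h.((f h) g)))) (\b.(\c.b))) t) ((\d.(\e.((d e) e))) p)) (\d.(\e.((d e) e))))
  Redex: ((\f.(\g.(\h.((f h) g)))) (\b.(\c.b)))
  Redex: ((\d.(\e.((d e) e))) p)
Total redexes: 2

Answer: 2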